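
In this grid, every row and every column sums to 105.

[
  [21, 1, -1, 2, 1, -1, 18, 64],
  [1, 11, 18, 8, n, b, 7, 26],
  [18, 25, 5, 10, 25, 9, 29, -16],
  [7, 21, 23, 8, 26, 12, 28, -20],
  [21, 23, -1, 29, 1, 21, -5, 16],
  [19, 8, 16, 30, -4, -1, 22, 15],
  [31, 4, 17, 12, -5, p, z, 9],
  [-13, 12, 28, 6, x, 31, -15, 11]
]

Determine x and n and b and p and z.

x = 45, n = 16, b = 18, p = 16, z = 21

Row 8: -13 + 12 + 28 + 6 + 31 − 15 + 11 = 60, so its missing entry is 105 − 60 = 45.
Column 5: 1 + 25 + 26 + 1 − 4 − 5 + 45 = 89, so its missing entry is 105 − 89 = 16.
Row 2: 1 + 11 + 18 + 8 + 16 + 7 + 26 = 87, so its missing entry is 105 − 87 = 18.
Column 6: -1 + 18 + 9 + 12 + 21 − 1 + 31 = 89, so its missing entry is 105 − 89 = 16.
Row 7: 31 + 4 + 17 + 12 − 5 + 16 + 9 = 84, so its missing entry is 105 − 84 = 21.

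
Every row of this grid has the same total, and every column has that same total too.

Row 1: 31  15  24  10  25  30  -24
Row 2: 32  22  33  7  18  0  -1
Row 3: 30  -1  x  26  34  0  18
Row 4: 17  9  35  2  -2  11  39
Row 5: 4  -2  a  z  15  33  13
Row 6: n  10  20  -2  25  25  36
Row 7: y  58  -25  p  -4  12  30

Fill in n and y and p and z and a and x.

Rows 1 and 2 both sum to 111, so that's the common total.
Row 3 has 30 − 1 + 26 + 34 + 0 + 18 = 107; the blank must be 111 − 107 = 4.
Column 3 has 24 + 33 + 4 + 35 + 20 − 25 = 91; the blank must be 111 − 91 = 20.
Row 5 has 4 − 2 + 20 + 15 + 33 + 13 = 83; the blank must be 111 − 83 = 28.
Row 6 has 10 + 20 − 2 + 25 + 25 + 36 = 114; the blank must be 111 − 114 = -3.
Column 1 has 31 + 32 + 30 + 17 + 4 − 3 = 111; the blank must be 111 − 111 = 0.
Row 7 has 0 + 58 − 25 − 4 + 12 + 30 = 71; the blank must be 111 − 71 = 40.

n = -3, y = 0, p = 40, z = 28, a = 20, x = 4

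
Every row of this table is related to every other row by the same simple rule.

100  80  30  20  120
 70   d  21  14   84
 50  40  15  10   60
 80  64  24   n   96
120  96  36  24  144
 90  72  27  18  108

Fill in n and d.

n = 16, d = 56

Each row is a constant multiple of every other row — this is a multiplication table with the headers hidden.
Row 4 is 24/30 = 4/5 times row 1, so its entry in column 4 is 20 × 4/5 = 16.
Row 2 is 21/30 = 7/10 times row 1, so its entry in column 2 is 80 × 7/10 = 56.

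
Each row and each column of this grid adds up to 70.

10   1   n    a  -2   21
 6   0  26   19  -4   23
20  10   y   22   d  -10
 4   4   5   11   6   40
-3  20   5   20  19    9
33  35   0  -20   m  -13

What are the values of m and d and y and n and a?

m = 35, d = 16, y = 12, n = 22, a = 18

Row 6: 33 + 35 + 0 − 20 − 13 = 35, so its missing entry is 70 − 35 = 35.
Column 5: -2 − 4 + 6 + 19 + 35 = 54, so its missing entry is 70 − 54 = 16.
Column 4: 19 + 22 + 11 + 20 − 20 = 52, so its missing entry is 70 − 52 = 18.
Row 1: 10 + 1 + 18 − 2 + 21 = 48, so its missing entry is 70 − 48 = 22.
Row 3: 20 + 10 + 22 + 16 − 10 = 58, so its missing entry is 70 − 58 = 12.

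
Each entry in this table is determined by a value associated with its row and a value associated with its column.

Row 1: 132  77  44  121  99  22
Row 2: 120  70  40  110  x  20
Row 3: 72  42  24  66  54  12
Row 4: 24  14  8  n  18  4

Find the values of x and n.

Each row is a constant multiple of every other row — this is a multiplication table with the headers hidden.
Row 2 is 40/44 = 10/11 times row 1, so its entry in column 5 is 99 × 10/11 = 90.
Row 4 is 8/44 = 2/11 times row 1, so its entry in column 4 is 121 × 2/11 = 22.

x = 90, n = 22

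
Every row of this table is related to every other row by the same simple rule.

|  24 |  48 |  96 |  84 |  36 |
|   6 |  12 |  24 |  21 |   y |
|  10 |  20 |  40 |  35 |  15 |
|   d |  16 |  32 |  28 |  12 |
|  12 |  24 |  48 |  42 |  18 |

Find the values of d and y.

Each row is a constant multiple of every other row — this is a multiplication table with the headers hidden.
Row 4 is 28/84 = 1/3 times row 1, so its entry in column 1 is 24 × 1/3 = 8.
Row 2 is 21/84 = 1/4 times row 1, so its entry in column 5 is 36 × 1/4 = 9.

d = 8, y = 9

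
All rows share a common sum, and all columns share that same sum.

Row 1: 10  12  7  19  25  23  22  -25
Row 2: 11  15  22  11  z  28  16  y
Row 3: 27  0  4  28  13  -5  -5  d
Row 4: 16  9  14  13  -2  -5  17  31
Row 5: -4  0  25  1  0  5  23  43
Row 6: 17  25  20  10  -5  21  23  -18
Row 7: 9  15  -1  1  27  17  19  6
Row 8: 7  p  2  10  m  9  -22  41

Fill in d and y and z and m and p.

d = 31, y = -16, z = 6, m = 29, p = 17

Rows 1 and 4 both sum to 93, so that's the common total.
Column 2 has 12 + 15 + 0 + 9 + 0 + 25 + 15 = 76; the blank must be 93 − 76 = 17.
Row 8 has 7 + 17 + 2 + 10 + 9 − 22 + 41 = 64; the blank must be 93 − 64 = 29.
Row 3 has 27 + 0 + 4 + 28 + 13 − 5 − 5 = 62; the blank must be 93 − 62 = 31.
Column 5 has 25 + 13 − 2 + 0 − 5 + 27 + 29 = 87; the blank must be 93 − 87 = 6.
Row 2 has 11 + 15 + 22 + 11 + 6 + 28 + 16 = 109; the blank must be 93 − 109 = -16.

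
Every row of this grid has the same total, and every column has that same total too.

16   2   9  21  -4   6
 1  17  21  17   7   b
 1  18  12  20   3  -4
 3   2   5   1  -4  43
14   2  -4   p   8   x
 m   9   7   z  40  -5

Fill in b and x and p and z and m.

b = -13, x = 23, p = 7, z = -16, m = 15

Rows 1 and 3 both sum to 50, so that's the common total.
Row 2: 1 + 17 + 21 + 17 + 7 = 63, so its missing entry is 50 − 63 = -13.
Column 6: 6 − 13 − 4 + 43 − 5 = 27, so its missing entry is 50 − 27 = 23.
Row 5: 14 + 2 − 4 + 8 + 23 = 43, so its missing entry is 50 − 43 = 7.
Column 1: 16 + 1 + 1 + 3 + 14 = 35, so its missing entry is 50 − 35 = 15.
Row 6: 15 + 9 + 7 + 40 − 5 = 66, so its missing entry is 50 − 66 = -16.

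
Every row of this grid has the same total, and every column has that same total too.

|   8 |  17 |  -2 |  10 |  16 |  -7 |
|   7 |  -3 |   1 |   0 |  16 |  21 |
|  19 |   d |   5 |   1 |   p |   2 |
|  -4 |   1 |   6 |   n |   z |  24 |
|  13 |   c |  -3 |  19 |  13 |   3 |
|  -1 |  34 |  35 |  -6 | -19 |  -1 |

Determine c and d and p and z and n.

c = -3, d = -4, p = 19, z = -3, n = 18

Rows 1 and 2 both sum to 42, so that's the common total.
The known cells in column 4 total 24, leaving 42 − 24 = 18 for the blank.
The known cells in row 4 total 45, leaving 42 − 45 = -3 for the blank.
The known cells in column 5 total 23, leaving 42 − 23 = 19 for the blank.
The known cells in row 3 total 46, leaving 42 − 46 = -4 for the blank.
The known cells in row 5 total 45, leaving 42 − 45 = -3 for the blank.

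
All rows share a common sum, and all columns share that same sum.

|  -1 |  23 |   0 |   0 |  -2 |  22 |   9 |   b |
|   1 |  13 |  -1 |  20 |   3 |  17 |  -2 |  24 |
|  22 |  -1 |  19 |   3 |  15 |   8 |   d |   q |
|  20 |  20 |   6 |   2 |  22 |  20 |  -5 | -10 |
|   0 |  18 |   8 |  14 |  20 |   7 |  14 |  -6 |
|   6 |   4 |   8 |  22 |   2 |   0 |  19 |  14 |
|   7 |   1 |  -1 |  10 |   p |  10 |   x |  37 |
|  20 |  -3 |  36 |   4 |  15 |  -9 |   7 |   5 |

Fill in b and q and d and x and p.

b = 24, q = -13, d = 22, x = 11, p = 0

Rows 2 and 4 both sum to 75, so that's the common total.
Row 1 has -1 + 23 + 0 + 0 − 2 + 22 + 9 = 51; the blank must be 75 − 51 = 24.
Column 8 has 24 + 24 − 10 − 6 + 14 + 37 + 5 = 88; the blank must be 75 − 88 = -13.
Column 5 has -2 + 3 + 15 + 22 + 20 + 2 + 15 = 75; the blank must be 75 − 75 = 0.
Row 3 has 22 − 1 + 19 + 3 + 15 + 8 − 13 = 53; the blank must be 75 − 53 = 22.
Row 7 has 7 + 1 − 1 + 10 + 0 + 10 + 37 = 64; the blank must be 75 − 64 = 11.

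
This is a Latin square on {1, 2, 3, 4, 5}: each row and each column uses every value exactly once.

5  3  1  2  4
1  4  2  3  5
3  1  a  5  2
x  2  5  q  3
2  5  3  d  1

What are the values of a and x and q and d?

a = 4, x = 4, q = 1, d = 4

At (row 5, col 4): row 5 already has {1, 2, 3, 5}, so the value is 4.
Cell (4,4): column 4 already has {2, 3, 4, 5} → 1.
Cell (4,1): row 4 already has {1, 2, 3, 5} → 4.
For row 3, column 3: row 3 already has {1, 2, 3, 5}; that leaves 4.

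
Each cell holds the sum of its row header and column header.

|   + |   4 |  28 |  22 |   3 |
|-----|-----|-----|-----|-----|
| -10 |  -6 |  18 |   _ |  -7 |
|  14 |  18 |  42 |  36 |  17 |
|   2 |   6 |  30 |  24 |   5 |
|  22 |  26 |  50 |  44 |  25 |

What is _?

-10 + 22 = 12.

12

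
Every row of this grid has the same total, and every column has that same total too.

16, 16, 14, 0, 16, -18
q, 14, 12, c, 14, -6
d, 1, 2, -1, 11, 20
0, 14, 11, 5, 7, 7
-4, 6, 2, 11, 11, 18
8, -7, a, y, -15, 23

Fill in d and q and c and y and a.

d = 11, q = 13, c = -3, y = 32, a = 3

Rows 1 and 4 both sum to 44, so that's the common total.
The known cells in row 3 total 33, leaving 44 − 33 = 11 for the blank.
The known cells in column 1 total 31, leaving 44 − 31 = 13 for the blank.
The known cells in row 2 total 47, leaving 44 − 47 = -3 for the blank.
The known cells in column 4 total 12, leaving 44 − 12 = 32 for the blank.
The known cells in row 6 total 41, leaving 44 − 41 = 3 for the blank.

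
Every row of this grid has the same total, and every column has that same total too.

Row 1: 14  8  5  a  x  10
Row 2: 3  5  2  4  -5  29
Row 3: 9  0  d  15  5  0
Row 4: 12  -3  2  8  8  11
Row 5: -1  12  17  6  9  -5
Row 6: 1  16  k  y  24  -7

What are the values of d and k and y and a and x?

Rows 2 and 4 both sum to 38, so that's the common total.
Column 5: -5 + 5 + 8 + 9 + 24 = 41, so its missing entry is 38 − 41 = -3.
Row 1: 14 + 8 + 5 − 3 + 10 = 34, so its missing entry is 38 − 34 = 4.
Row 3: 9 + 0 + 15 + 5 + 0 = 29, so its missing entry is 38 − 29 = 9.
Column 4: 4 + 4 + 15 + 8 + 6 = 37, so its missing entry is 38 − 37 = 1.
Row 6: 1 + 16 + 1 + 24 − 7 = 35, so its missing entry is 38 − 35 = 3.

d = 9, k = 3, y = 1, a = 4, x = -3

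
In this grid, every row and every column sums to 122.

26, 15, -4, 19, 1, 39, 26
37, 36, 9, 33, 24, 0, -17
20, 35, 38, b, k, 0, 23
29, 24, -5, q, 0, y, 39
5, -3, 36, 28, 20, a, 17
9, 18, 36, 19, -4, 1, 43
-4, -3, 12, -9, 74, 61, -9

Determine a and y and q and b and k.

a = 19, y = 2, q = 33, b = -1, k = 7

Column 5: 1 + 24 + 0 + 20 − 4 + 74 = 115, so its missing entry is 122 − 115 = 7.
Row 3: 20 + 35 + 38 + 7 + 0 + 23 = 123, so its missing entry is 122 − 123 = -1.
Row 5: 5 − 3 + 36 + 28 + 20 + 17 = 103, so its missing entry is 122 − 103 = 19.
Column 4: 19 + 33 − 1 + 28 + 19 − 9 = 89, so its missing entry is 122 − 89 = 33.
Row 4: 29 + 24 − 5 + 33 + 0 + 39 = 120, so its missing entry is 122 − 120 = 2.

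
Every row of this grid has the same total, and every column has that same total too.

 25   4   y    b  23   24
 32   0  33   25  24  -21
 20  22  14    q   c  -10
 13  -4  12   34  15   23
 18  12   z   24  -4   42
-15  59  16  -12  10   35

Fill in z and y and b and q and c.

Rows 2 and 4 both sum to 93, so that's the common total.
Column 5 has 23 + 24 + 15 − 4 + 10 = 68; the blank must be 93 − 68 = 25.
Row 5 has 18 + 12 + 24 − 4 + 42 = 92; the blank must be 93 − 92 = 1.
Row 3 has 20 + 22 + 14 + 25 − 10 = 71; the blank must be 93 − 71 = 22.
Column 4 has 25 + 22 + 34 + 24 − 12 = 93; the blank must be 93 − 93 = 0.
Row 1 has 25 + 4 + 0 + 23 + 24 = 76; the blank must be 93 − 76 = 17.

z = 1, y = 17, b = 0, q = 22, c = 25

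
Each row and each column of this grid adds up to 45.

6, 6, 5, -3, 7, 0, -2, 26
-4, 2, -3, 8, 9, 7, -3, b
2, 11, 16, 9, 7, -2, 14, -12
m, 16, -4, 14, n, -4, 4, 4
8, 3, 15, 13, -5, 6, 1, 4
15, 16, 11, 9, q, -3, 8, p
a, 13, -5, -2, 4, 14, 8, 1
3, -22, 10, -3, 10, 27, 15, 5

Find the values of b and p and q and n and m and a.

Row 2: -4 + 2 − 3 + 8 + 9 + 7 − 3 = 16, so its missing entry is 45 − 16 = 29.
Column 8: 26 + 29 − 12 + 4 + 4 + 1 + 5 = 57, so its missing entry is 45 − 57 = -12.
Row 6: 15 + 16 + 11 + 9 − 3 + 8 − 12 = 44, so its missing entry is 45 − 44 = 1.
Column 5: 7 + 9 + 7 − 5 + 1 + 4 + 10 = 33, so its missing entry is 45 − 33 = 12.
Row 4: 16 − 4 + 14 + 12 − 4 + 4 + 4 = 42, so its missing entry is 45 − 42 = 3.
Row 7: 13 − 5 − 2 + 4 + 14 + 8 + 1 = 33, so its missing entry is 45 − 33 = 12.

b = 29, p = -12, q = 1, n = 12, m = 3, a = 12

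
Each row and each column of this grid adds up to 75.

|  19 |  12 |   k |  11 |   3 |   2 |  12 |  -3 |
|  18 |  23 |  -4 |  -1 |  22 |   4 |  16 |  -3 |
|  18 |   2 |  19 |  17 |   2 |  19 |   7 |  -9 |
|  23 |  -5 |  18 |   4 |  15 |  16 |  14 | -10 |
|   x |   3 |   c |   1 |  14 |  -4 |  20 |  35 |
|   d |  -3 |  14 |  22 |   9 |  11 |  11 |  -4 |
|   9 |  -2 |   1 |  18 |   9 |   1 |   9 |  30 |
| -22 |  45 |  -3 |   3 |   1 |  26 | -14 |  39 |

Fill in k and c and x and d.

Row 1 has 19 + 12 + 11 + 3 + 2 + 12 − 3 = 56; the blank must be 75 − 56 = 19.
Row 6 has -3 + 14 + 22 + 9 + 11 + 11 − 4 = 60; the blank must be 75 − 60 = 15.
Column 1 has 19 + 18 + 18 + 23 + 15 + 9 − 22 = 80; the blank must be 75 − 80 = -5.
Row 5 has -5 + 3 + 1 + 14 − 4 + 20 + 35 = 64; the blank must be 75 − 64 = 11.

k = 19, c = 11, x = -5, d = 15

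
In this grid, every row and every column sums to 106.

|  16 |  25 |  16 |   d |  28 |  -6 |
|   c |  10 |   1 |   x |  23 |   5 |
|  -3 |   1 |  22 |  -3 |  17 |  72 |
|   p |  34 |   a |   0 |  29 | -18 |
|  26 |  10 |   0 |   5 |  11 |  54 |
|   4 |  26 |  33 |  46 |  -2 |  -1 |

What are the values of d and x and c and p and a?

Row 1: 16 + 25 + 16 + 28 − 6 = 79, so its missing entry is 106 − 79 = 27.
Column 3: 16 + 1 + 22 + 0 + 33 = 72, so its missing entry is 106 − 72 = 34.
Row 4: 34 + 34 + 0 + 29 − 18 = 79, so its missing entry is 106 − 79 = 27.
Column 1: 16 − 3 + 27 + 26 + 4 = 70, so its missing entry is 106 − 70 = 36.
Row 2: 36 + 10 + 1 + 23 + 5 = 75, so its missing entry is 106 − 75 = 31.

d = 27, x = 31, c = 36, p = 27, a = 34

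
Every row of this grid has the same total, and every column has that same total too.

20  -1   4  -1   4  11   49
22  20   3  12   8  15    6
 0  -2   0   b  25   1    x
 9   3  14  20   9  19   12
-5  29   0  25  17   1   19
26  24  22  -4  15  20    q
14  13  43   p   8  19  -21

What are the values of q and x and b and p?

Rows 1 and 2 both sum to 86, so that's the common total.
Row 7: 14 + 13 + 43 + 8 + 19 − 21 = 76, so its missing entry is 86 − 76 = 10.
Column 4: -1 + 12 + 20 + 25 − 4 + 10 = 62, so its missing entry is 86 − 62 = 24.
Row 3: 0 − 2 + 0 + 24 + 25 + 1 = 48, so its missing entry is 86 − 48 = 38.
Row 6: 26 + 24 + 22 − 4 + 15 + 20 = 103, so its missing entry is 86 − 103 = -17.

q = -17, x = 38, b = 24, p = 10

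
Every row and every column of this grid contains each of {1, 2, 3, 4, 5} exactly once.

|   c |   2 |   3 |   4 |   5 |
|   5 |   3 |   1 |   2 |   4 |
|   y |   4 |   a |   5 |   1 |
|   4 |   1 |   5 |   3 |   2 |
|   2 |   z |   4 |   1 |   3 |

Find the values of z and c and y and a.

For row 1, column 1: row 1 already has {2, 3, 4, 5}; that leaves 1.
At (row 5, col 2): row 5 already has {1, 2, 3, 4}, so the value is 5.
Cell (3,1): column 1 already has {1, 2, 4, 5} → 3.
At (row 3, col 3): row 3 already has {1, 3, 4, 5}, so the value is 2.

z = 5, c = 1, y = 3, a = 2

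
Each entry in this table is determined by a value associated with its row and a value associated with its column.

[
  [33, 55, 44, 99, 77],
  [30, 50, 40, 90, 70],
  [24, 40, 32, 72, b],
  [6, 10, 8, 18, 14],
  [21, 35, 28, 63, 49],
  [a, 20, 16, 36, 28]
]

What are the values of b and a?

b = 56, a = 12

Each row is a constant multiple of every other row — this is a multiplication table with the headers hidden.
Row 3 is 72/99 = 8/11 times row 1, so its entry in column 5 is 77 × 8/11 = 56.
Row 6 is 36/99 = 4/11 times row 1, so its entry in column 1 is 33 × 4/11 = 12.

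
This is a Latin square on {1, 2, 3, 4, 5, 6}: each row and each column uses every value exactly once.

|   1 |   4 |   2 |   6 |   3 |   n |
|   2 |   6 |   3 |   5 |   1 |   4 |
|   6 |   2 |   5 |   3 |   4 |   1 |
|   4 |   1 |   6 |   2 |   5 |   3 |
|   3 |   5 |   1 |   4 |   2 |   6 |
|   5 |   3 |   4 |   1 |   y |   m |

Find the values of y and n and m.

y = 6, n = 5, m = 2

At (row 6, col 5): column 5 already has {1, 2, 3, 4, 5}, so the value is 6.
Cell (6,6): row 6 already has {1, 3, 4, 5, 6} → 2.
At (row 1, col 6): row 1 already has {1, 2, 3, 4, 6}, so the value is 5.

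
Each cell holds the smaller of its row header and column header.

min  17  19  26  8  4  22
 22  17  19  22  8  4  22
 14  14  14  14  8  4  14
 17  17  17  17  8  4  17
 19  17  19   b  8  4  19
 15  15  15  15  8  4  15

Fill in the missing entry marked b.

min(19, 26) = 19.

19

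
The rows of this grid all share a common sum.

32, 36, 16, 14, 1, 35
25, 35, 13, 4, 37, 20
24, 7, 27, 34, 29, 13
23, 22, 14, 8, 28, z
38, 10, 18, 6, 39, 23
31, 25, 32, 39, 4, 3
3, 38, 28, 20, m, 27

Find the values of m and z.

m = 18, z = 39

The complete rows each total 134.
Row 7 is missing 134 − 116 = 18 (since 3 + 38 + 28 + 20 + 27 = 116).
Row 4 is missing 134 − 95 = 39 (since 23 + 22 + 14 + 8 + 28 = 95).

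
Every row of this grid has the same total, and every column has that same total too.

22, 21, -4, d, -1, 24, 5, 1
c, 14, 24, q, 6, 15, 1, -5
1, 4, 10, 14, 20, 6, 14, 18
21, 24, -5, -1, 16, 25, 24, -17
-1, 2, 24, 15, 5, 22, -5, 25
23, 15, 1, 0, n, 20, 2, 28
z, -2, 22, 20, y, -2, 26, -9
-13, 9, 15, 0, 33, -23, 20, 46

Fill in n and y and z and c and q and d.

Rows 3 and 4 both sum to 87, so that's the common total.
The known cells in row 6 total 89, leaving 87 − 89 = -2 for the blank.
The known cells in row 1 total 68, leaving 87 − 68 = 19 for the blank.
The known cells in column 5 total 77, leaving 87 − 77 = 10 for the blank.
The known cells in row 7 total 65, leaving 87 − 65 = 22 for the blank.
The known cells in column 1 total 75, leaving 87 − 75 = 12 for the blank.
The known cells in row 2 total 67, leaving 87 − 67 = 20 for the blank.

n = -2, y = 10, z = 22, c = 12, q = 20, d = 19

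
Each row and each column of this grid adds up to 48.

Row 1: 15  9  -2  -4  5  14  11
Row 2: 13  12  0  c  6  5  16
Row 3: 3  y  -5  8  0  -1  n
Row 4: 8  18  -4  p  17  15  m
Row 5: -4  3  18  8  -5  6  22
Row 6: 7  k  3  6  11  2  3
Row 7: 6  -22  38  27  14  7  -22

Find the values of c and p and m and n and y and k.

c = -4, p = 7, m = -13, n = 31, y = 12, k = 16

The known cells in row 6 total 32, leaving 48 − 32 = 16 for the blank.
The known cells in column 2 total 36, leaving 48 − 36 = 12 for the blank.
The known cells in row 3 total 17, leaving 48 − 17 = 31 for the blank.
The known cells in column 7 total 61, leaving 48 − 61 = -13 for the blank.
The known cells in row 4 total 41, leaving 48 − 41 = 7 for the blank.
The known cells in row 2 total 52, leaving 48 − 52 = -4 for the blank.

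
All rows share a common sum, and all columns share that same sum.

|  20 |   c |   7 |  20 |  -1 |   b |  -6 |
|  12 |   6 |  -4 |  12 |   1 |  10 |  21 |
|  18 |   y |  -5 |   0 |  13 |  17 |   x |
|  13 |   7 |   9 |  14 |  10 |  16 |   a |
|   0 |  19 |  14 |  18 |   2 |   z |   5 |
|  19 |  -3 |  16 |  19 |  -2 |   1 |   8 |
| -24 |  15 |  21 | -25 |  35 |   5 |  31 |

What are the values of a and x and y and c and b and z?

a = -11, x = 10, y = 5, c = 9, b = 9, z = 0

Rows 2 and 6 both sum to 58, so that's the common total.
Row 5: 0 + 19 + 14 + 18 + 2 + 5 = 58, so its missing entry is 58 − 58 = 0.
Column 6: 10 + 17 + 16 + 0 + 1 + 5 = 49, so its missing entry is 58 − 49 = 9.
Row 1: 20 + 7 + 20 − 1 + 9 − 6 = 49, so its missing entry is 58 − 49 = 9.
Column 2: 9 + 6 + 7 + 19 − 3 + 15 = 53, so its missing entry is 58 − 53 = 5.
Row 3: 18 + 5 − 5 + 0 + 13 + 17 = 48, so its missing entry is 58 − 48 = 10.
Row 4: 13 + 7 + 9 + 14 + 10 + 16 = 69, so its missing entry is 58 − 69 = -11.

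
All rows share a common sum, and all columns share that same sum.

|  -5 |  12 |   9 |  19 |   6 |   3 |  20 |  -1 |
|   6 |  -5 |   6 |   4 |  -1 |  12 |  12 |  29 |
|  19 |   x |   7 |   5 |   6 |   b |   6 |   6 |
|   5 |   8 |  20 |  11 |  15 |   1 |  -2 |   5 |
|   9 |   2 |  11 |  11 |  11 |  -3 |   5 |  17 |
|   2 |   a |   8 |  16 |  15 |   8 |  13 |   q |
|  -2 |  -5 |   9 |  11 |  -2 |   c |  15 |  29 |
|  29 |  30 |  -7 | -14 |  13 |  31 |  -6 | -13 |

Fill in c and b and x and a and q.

Rows 1 and 2 both sum to 63, so that's the common total.
Row 7 has -2 − 5 + 9 + 11 − 2 + 15 + 29 = 55; the blank must be 63 − 55 = 8.
Column 8 has -1 + 29 + 6 + 5 + 17 + 29 − 13 = 72; the blank must be 63 − 72 = -9.
Row 6 has 2 + 8 + 16 + 15 + 8 + 13 − 9 = 53; the blank must be 63 − 53 = 10.
Column 2 has 12 − 5 + 8 + 2 + 10 − 5 + 30 = 52; the blank must be 63 − 52 = 11.
Row 3 has 19 + 11 + 7 + 5 + 6 + 6 + 6 = 60; the blank must be 63 − 60 = 3.

c = 8, b = 3, x = 11, a = 10, q = -9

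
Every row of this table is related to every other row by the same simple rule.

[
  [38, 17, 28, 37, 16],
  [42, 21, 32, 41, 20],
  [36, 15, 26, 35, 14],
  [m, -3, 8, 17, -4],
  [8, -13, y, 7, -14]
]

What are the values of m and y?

The difference between any two rows is the same in every column — this is an addition table with the headers hidden.
Row 4 minus row 1 is -4 − 16 = -20, so its entry in column 1 is 38 + (-20) = 18.
Row 5 minus row 1 is -14 − 16 = -30, so its entry in column 3 is 28 + (-30) = -2.

m = 18, y = -2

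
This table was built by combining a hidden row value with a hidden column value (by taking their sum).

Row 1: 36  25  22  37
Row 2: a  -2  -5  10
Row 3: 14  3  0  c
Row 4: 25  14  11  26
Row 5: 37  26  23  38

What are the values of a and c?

a = 9, c = 15

The difference between any two rows is the same in every column — this is an addition table with the headers hidden.
Row 2 minus row 1 is -5 − 22 = -27, so its entry in column 1 is 36 + (-27) = 9.
Row 3 minus row 1 is 0 − 22 = -22, so its entry in column 4 is 37 + (-22) = 15.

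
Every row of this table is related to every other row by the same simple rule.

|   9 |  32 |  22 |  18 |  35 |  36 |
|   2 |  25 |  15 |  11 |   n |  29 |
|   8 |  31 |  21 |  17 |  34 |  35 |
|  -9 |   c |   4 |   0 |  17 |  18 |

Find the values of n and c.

The difference between any two rows is the same in every column — this is an addition table with the headers hidden.
Row 2 minus row 1 is 11 − 18 = -7, so its entry in column 5 is 35 + (-7) = 28.
Row 4 minus row 1 is 0 − 18 = -18, so its entry in column 2 is 32 + (-18) = 14.

n = 28, c = 14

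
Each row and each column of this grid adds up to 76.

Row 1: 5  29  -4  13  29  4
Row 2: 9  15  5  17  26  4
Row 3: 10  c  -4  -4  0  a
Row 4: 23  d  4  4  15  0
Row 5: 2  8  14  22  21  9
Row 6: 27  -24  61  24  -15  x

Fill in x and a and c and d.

x = 3, a = 56, c = 18, d = 30

Row 4: 23 + 4 + 4 + 15 + 0 = 46, so its missing entry is 76 − 46 = 30.
Row 6: 27 − 24 + 61 + 24 − 15 = 73, so its missing entry is 76 − 73 = 3.
Column 6: 4 + 4 + 0 + 9 + 3 = 20, so its missing entry is 76 − 20 = 56.
Row 3: 10 − 4 − 4 + 0 + 56 = 58, so its missing entry is 76 − 58 = 18.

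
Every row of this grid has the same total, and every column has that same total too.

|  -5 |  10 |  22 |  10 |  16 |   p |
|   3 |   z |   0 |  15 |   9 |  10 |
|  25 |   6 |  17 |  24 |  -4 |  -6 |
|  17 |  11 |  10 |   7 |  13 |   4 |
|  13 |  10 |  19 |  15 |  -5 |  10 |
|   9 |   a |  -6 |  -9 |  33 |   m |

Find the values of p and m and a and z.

p = 9, m = 35, a = 0, z = 25

Rows 3 and 4 both sum to 62, so that's the common total.
Row 2 has 3 + 0 + 15 + 9 + 10 = 37; the blank must be 62 − 37 = 25.
Column 2 has 10 + 25 + 6 + 11 + 10 = 62; the blank must be 62 − 62 = 0.
Row 6 has 9 + 0 − 6 − 9 + 33 = 27; the blank must be 62 − 27 = 35.
Row 1 has -5 + 10 + 22 + 10 + 16 = 53; the blank must be 62 − 53 = 9.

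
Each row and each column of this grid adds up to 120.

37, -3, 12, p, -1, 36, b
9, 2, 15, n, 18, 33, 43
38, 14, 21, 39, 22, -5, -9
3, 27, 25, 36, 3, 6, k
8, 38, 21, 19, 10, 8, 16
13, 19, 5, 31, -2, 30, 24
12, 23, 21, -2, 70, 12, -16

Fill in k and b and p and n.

k = 20, b = 42, p = -3, n = 0

Row 2: 9 + 2 + 15 + 18 + 33 + 43 = 120, so its missing entry is 120 − 120 = 0.
Column 4: 0 + 39 + 36 + 19 + 31 − 2 = 123, so its missing entry is 120 − 123 = -3.
Row 1: 37 − 3 + 12 − 3 − 1 + 36 = 78, so its missing entry is 120 − 78 = 42.
Row 4: 3 + 27 + 25 + 36 + 3 + 6 = 100, so its missing entry is 120 − 100 = 20.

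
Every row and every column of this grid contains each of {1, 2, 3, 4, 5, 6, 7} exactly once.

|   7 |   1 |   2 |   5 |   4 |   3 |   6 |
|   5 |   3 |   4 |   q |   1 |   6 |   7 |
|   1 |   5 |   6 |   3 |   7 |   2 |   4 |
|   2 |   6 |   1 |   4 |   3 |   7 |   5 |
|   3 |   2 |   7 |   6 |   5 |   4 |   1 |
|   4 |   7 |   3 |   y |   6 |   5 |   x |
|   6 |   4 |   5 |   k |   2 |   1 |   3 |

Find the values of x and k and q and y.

x = 2, k = 7, q = 2, y = 1

For row 7, column 4: row 7 already has {1, 2, 3, 4, 5, 6}; that leaves 7.
At (row 2, col 4): row 2 already has {1, 3, 4, 5, 6, 7}, so the value is 2.
Cell (6,4): column 4 already has {2, 3, 4, 5, 6, 7} → 1.
For row 6, column 7: row 6 already has {1, 3, 4, 5, 6, 7}; that leaves 2.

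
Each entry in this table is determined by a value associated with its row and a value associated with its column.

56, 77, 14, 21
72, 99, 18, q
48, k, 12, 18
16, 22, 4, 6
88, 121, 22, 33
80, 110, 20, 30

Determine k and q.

Each row is a constant multiple of every other row — this is a multiplication table with the headers hidden.
Row 3 is 12/14 = 6/7 times row 1, so its entry in column 2 is 77 × 6/7 = 66.
Row 2 is 18/14 = 9/7 times row 1, so its entry in column 4 is 21 × 9/7 = 27.

k = 66, q = 27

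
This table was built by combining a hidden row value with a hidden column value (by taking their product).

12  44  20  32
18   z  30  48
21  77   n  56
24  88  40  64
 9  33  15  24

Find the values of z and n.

Each row is a constant multiple of every other row — this is a multiplication table with the headers hidden.
Row 2 is 18/12 = 3/2 times row 1, so its entry in column 2 is 44 × 3/2 = 66.
Row 3 is 21/12 = 7/4 times row 1, so its entry in column 3 is 20 × 7/4 = 35.

z = 66, n = 35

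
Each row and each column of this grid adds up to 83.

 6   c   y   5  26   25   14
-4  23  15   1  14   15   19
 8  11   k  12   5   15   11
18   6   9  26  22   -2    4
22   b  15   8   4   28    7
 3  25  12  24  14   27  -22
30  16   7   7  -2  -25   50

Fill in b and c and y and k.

b = -1, c = 3, y = 4, k = 21

Row 5: 22 + 15 + 8 + 4 + 28 + 7 = 84, so its missing entry is 83 − 84 = -1.
Column 2: 23 + 11 + 6 − 1 + 25 + 16 = 80, so its missing entry is 83 − 80 = 3.
Row 1: 6 + 3 + 5 + 26 + 25 + 14 = 79, so its missing entry is 83 − 79 = 4.
Row 3: 8 + 11 + 12 + 5 + 15 + 11 = 62, so its missing entry is 83 − 62 = 21.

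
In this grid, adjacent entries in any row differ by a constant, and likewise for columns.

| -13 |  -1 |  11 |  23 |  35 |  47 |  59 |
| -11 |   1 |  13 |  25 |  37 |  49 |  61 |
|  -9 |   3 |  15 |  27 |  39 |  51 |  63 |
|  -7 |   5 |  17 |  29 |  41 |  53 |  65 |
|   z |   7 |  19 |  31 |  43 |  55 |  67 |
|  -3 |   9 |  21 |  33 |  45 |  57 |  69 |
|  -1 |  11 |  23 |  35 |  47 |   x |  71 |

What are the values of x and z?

x = 59, z = -5

Along each row the entries change by 12 per step; down each column they change by 2.
Row 7: from -1 at column 1, stepping by 12 to column 6 gives 59.
Row 5: from 7 at column 2, stepping by 12 to column 1 gives -5.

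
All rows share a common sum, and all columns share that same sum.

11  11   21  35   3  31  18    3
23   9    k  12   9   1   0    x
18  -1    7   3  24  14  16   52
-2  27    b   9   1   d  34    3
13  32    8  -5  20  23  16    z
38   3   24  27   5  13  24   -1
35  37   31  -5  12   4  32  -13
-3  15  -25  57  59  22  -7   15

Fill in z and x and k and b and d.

z = 26, x = 48, k = 31, b = 36, d = 25

Rows 1 and 3 both sum to 133, so that's the common total.
Row 5 has 13 + 32 + 8 − 5 + 20 + 23 + 16 = 107; the blank must be 133 − 107 = 26.
Column 8 has 3 + 52 + 3 + 26 − 1 − 13 + 15 = 85; the blank must be 133 − 85 = 48.
Row 2 has 23 + 9 + 12 + 9 + 1 + 0 + 48 = 102; the blank must be 133 − 102 = 31.
Column 3 has 21 + 31 + 7 + 8 + 24 + 31 − 25 = 97; the blank must be 133 − 97 = 36.
Row 4 has -2 + 27 + 36 + 9 + 1 + 34 + 3 = 108; the blank must be 133 − 108 = 25.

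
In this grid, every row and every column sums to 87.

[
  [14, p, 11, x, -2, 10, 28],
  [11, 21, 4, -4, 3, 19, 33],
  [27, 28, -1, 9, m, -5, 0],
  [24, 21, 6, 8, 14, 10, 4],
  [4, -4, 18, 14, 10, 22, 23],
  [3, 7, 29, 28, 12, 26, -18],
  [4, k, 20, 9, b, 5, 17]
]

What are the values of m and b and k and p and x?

Row 3 has 27 + 28 − 1 + 9 − 5 + 0 = 58; the blank must be 87 − 58 = 29.
Column 4 has -4 + 9 + 8 + 14 + 28 + 9 = 64; the blank must be 87 − 64 = 23.
Row 1 has 14 + 11 + 23 − 2 + 10 + 28 = 84; the blank must be 87 − 84 = 3.
Column 2 has 3 + 21 + 28 + 21 − 4 + 7 = 76; the blank must be 87 − 76 = 11.
Row 7 has 4 + 11 + 20 + 9 + 5 + 17 = 66; the blank must be 87 − 66 = 21.

m = 29, b = 21, k = 11, p = 3, x = 23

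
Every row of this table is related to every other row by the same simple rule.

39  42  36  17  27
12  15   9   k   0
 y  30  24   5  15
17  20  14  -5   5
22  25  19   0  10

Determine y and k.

y = 27, k = -10

The difference between any two rows is the same in every column — this is an addition table with the headers hidden.
Row 3 minus row 1 is 15 − 27 = -12, so its entry in column 1 is 39 + (-12) = 27.
Row 2 minus row 1 is 0 − 27 = -27, so its entry in column 4 is 17 + (-27) = -10.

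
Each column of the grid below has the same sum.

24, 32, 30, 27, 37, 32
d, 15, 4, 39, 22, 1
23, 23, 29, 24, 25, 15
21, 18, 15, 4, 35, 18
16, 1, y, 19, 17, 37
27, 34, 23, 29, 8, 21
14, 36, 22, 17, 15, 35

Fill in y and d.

Columns 4 and 5 both add up to 159, so every column sums to 159.
Column 3: 30 + 4 + 29 + 15 + 23 + 22 = 123, so the missing entry is 159 − 123 = 36.
Column 1: 24 + 23 + 21 + 16 + 27 + 14 = 125, so the missing entry is 159 − 125 = 34.

y = 36, d = 34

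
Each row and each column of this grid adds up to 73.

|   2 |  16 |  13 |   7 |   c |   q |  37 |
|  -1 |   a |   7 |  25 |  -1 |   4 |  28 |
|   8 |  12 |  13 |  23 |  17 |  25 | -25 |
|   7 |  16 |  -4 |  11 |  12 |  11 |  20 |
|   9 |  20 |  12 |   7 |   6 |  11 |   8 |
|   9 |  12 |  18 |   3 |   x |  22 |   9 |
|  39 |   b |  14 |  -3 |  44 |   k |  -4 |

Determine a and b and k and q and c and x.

Row 2: -1 + 7 + 25 − 1 + 4 + 28 = 62, so its missing entry is 73 − 62 = 11.
Column 2: 16 + 11 + 12 + 16 + 20 + 12 = 87, so its missing entry is 73 − 87 = -14.
Row 7: 39 − 14 + 14 − 3 + 44 − 4 = 76, so its missing entry is 73 − 76 = -3.
Row 6: 9 + 12 + 18 + 3 + 22 + 9 = 73, so its missing entry is 73 − 73 = 0.
Column 5: -1 + 17 + 12 + 6 + 0 + 44 = 78, so its missing entry is 73 − 78 = -5.
Row 1: 2 + 16 + 13 + 7 − 5 + 37 = 70, so its missing entry is 73 − 70 = 3.

a = 11, b = -14, k = -3, q = 3, c = -5, x = 0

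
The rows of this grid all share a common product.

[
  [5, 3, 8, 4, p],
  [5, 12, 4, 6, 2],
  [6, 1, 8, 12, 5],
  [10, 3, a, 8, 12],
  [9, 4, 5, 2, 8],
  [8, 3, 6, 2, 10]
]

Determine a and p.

Rows 3 and 5 each multiply to 2880, so every row has product 2880.
Row 4: 10×3×8×12 = 2880, so the missing entry is 2880 ÷ 2880 = 1.
Row 1: 5×3×8×4 = 480, so the missing entry is 2880 ÷ 480 = 6.

a = 1, p = 6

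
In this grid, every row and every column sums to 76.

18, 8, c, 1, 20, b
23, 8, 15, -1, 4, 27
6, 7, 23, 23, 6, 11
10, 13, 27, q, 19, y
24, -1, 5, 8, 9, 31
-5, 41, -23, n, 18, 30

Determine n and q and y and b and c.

n = 15, q = 30, y = -23, b = 0, c = 29

Column 3: 15 + 23 + 27 + 5 − 23 = 47, so its missing entry is 76 − 47 = 29.
Row 1: 18 + 8 + 29 + 1 + 20 = 76, so its missing entry is 76 − 76 = 0.
Row 6: -5 + 41 − 23 + 18 + 30 = 61, so its missing entry is 76 − 61 = 15.
Column 4: 1 − 1 + 23 + 8 + 15 = 46, so its missing entry is 76 − 46 = 30.
Row 4: 10 + 13 + 27 + 30 + 19 = 99, so its missing entry is 76 − 99 = -23.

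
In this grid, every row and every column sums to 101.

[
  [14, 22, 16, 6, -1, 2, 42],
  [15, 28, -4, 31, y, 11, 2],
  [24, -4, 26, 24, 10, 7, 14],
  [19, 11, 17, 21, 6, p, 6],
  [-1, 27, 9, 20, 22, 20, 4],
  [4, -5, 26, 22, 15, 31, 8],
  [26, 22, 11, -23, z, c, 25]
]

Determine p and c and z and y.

The known cells in row 2 total 83, leaving 101 − 83 = 18 for the blank.
The known cells in column 5 total 70, leaving 101 − 70 = 31 for the blank.
The known cells in row 7 total 92, leaving 101 − 92 = 9 for the blank.
The known cells in row 4 total 80, leaving 101 − 80 = 21 for the blank.

p = 21, c = 9, z = 31, y = 18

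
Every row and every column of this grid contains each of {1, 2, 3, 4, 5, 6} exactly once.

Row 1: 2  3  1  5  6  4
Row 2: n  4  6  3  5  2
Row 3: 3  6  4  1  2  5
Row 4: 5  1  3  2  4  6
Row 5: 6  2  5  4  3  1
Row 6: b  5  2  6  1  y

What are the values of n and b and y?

For row 2, column 1: row 2 already has {2, 3, 4, 5, 6}; that leaves 1.
At (row 6, col 6): column 6 already has {1, 2, 4, 5, 6}, so the value is 3.
For row 6, column 1: row 6 already has {1, 2, 3, 5, 6}; that leaves 4.

n = 1, b = 4, y = 3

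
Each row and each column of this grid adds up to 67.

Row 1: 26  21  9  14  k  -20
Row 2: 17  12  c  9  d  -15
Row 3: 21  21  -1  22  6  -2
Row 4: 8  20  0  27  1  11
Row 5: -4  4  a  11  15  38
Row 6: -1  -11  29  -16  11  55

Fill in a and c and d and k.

The known cells in row 1 total 50, leaving 67 − 50 = 17 for the blank.
The known cells in column 5 total 50, leaving 67 − 50 = 17 for the blank.
The known cells in row 2 total 40, leaving 67 − 40 = 27 for the blank.
The known cells in row 5 total 64, leaving 67 − 64 = 3 for the blank.

a = 3, c = 27, d = 17, k = 17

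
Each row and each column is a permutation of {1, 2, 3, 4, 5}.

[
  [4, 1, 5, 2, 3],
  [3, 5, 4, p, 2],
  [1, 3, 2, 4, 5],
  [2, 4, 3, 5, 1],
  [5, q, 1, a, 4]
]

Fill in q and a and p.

At (row 2, col 4): row 2 already has {2, 3, 4, 5}, so the value is 1.
Cell (5,2): column 2 already has {1, 3, 4, 5} → 2.
At (row 5, col 4): row 5 already has {1, 2, 4, 5}, so the value is 3.

q = 2, a = 3, p = 1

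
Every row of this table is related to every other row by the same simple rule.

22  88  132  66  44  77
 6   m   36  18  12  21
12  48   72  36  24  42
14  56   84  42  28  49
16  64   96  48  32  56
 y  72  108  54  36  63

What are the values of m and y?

Each row is a constant multiple of every other row — this is a multiplication table with the headers hidden.
Row 2 is 18/66 = 3/11 times row 1, so its entry in column 2 is 88 × 3/11 = 24.
Row 6 is 54/66 = 9/11 times row 1, so its entry in column 1 is 22 × 9/11 = 18.

m = 24, y = 18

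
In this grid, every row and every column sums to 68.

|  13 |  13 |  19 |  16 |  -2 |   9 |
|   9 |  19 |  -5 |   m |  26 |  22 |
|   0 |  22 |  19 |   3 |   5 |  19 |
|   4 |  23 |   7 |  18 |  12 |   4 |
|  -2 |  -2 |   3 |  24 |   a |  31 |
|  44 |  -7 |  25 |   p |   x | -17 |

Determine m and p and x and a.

The known cells in row 2 total 71, leaving 68 − 71 = -3 for the blank.
The known cells in column 4 total 58, leaving 68 − 58 = 10 for the blank.
The known cells in row 6 total 55, leaving 68 − 55 = 13 for the blank.
The known cells in row 5 total 54, leaving 68 − 54 = 14 for the blank.

m = -3, p = 10, x = 13, a = 14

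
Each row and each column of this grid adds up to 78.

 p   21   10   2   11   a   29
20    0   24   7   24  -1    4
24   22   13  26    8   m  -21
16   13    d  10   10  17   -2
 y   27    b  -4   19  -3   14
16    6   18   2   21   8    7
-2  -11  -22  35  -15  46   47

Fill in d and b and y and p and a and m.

d = 14, b = 21, y = 4, p = 0, a = 5, m = 6

Row 4: 16 + 13 + 10 + 10 + 17 − 2 = 64, so its missing entry is 78 − 64 = 14.
Column 3: 10 + 24 + 13 + 14 + 18 − 22 = 57, so its missing entry is 78 − 57 = 21.
Row 5: 27 + 21 − 4 + 19 − 3 + 14 = 74, so its missing entry is 78 − 74 = 4.
Column 1: 20 + 24 + 16 + 4 + 16 − 2 = 78, so its missing entry is 78 − 78 = 0.
Row 1: 0 + 21 + 10 + 2 + 11 + 29 = 73, so its missing entry is 78 − 73 = 5.
Row 3: 24 + 22 + 13 + 26 + 8 − 21 = 72, so its missing entry is 78 − 72 = 6.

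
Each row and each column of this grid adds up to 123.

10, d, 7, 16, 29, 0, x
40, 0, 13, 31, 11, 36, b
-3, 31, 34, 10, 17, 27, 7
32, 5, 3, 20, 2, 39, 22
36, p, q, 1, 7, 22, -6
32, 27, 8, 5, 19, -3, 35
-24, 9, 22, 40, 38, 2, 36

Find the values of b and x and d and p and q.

The known cells in column 3 total 87, leaving 123 − 87 = 36 for the blank.
The known cells in row 2 total 131, leaving 123 − 131 = -8 for the blank.
The known cells in column 7 total 86, leaving 123 − 86 = 37 for the blank.
The known cells in row 1 total 99, leaving 123 − 99 = 24 for the blank.
The known cells in row 5 total 96, leaving 123 − 96 = 27 for the blank.

b = -8, x = 37, d = 24, p = 27, q = 36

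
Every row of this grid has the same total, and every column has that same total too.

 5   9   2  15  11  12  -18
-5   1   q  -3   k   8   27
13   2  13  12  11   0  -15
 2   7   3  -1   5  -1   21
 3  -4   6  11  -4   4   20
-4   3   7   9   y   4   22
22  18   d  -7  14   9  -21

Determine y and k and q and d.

Rows 1 and 3 both sum to 36, so that's the common total.
Row 6: -4 + 3 + 7 + 9 + 4 + 22 = 41, so its missing entry is 36 − 41 = -5.
Row 7: 22 + 18 − 7 + 14 + 9 − 21 = 35, so its missing entry is 36 − 35 = 1.
Column 3: 2 + 13 + 3 + 6 + 7 + 1 = 32, so its missing entry is 36 − 32 = 4.
Row 2: -5 + 1 + 4 − 3 + 8 + 27 = 32, so its missing entry is 36 − 32 = 4.

y = -5, k = 4, q = 4, d = 1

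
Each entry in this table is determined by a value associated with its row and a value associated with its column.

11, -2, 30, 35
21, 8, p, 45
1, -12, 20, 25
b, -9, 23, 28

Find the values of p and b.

The difference between any two rows is the same in every column — this is an addition table with the headers hidden.
Row 2 minus row 1 is 45 − 35 = 10, so its entry in column 3 is 30 + 10 = 40.
Row 4 minus row 1 is 28 − 35 = -7, so its entry in column 1 is 11 + (-7) = 4.

p = 40, b = 4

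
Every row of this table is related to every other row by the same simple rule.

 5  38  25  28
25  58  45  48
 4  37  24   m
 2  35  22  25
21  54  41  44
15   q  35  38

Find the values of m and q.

m = 27, q = 48

The difference between any two rows is the same in every column — this is an addition table with the headers hidden.
Row 3 minus row 1 is 24 − 25 = -1, so its entry in column 4 is 28 + (-1) = 27.
Row 6 minus row 1 is 35 − 25 = 10, so its entry in column 2 is 38 + 10 = 48.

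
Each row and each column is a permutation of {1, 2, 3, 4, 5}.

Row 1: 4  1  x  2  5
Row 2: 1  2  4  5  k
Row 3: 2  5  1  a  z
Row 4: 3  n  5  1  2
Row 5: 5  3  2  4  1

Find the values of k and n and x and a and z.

Cell (4,2): row 4 already has {1, 2, 3, 5} → 4.
For row 2, column 5: row 2 already has {1, 2, 4, 5}; that leaves 3.
At (row 3, col 5): column 5 already has {1, 2, 3, 5}, so the value is 4.
Cell (3,4): row 3 already has {1, 2, 4, 5} → 3.
At (row 1, col 3): row 1 already has {1, 2, 4, 5}, so the value is 3.

k = 3, n = 4, x = 3, a = 3, z = 4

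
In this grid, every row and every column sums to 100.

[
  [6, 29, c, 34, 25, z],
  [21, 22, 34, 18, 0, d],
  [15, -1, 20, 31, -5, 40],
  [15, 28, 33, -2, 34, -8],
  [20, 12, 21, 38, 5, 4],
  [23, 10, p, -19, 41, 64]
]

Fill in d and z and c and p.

d = 5, z = -5, c = 11, p = -19

Row 6 has 23 + 10 − 19 + 41 + 64 = 119; the blank must be 100 − 119 = -19.
Column 3 has 34 + 20 + 33 + 21 − 19 = 89; the blank must be 100 − 89 = 11.
Row 1 has 6 + 29 + 11 + 34 + 25 = 105; the blank must be 100 − 105 = -5.
Row 2 has 21 + 22 + 34 + 18 + 0 = 95; the blank must be 100 − 95 = 5.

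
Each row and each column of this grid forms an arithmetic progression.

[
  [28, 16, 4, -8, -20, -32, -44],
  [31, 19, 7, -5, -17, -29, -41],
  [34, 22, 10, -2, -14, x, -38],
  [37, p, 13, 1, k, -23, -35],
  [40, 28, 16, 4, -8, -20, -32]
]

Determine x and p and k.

Along each row the entries change by -12 per step; down each column they change by 3.
Row 3: from 34 at column 1, stepping by -12 to column 6 gives -26.
Row 4: from 37 at column 1, stepping by -12 to column 2 gives 25.
Row 4: from 37 at column 1, stepping by -12 to column 5 gives -11.

x = -26, p = 25, k = -11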